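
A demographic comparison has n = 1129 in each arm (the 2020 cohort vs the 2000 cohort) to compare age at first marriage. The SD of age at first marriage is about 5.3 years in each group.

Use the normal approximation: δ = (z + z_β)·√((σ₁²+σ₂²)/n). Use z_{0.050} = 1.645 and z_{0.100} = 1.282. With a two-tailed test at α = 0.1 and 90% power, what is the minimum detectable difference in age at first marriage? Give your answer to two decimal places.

Minimum detectable difference ≈ 0.65 years

δ = (z_{α/2} + z_β) · √((σ₁²+σ₂²)/n)
  = (1.645 + 1.282) · √(56.18/1129)
  = 2.927 · √0.04976
  = 2.927 · 0.2231
  = 0.6529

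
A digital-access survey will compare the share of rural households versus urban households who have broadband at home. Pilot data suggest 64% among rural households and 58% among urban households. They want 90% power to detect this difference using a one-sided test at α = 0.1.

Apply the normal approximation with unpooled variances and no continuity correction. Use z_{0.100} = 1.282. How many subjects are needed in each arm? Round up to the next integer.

n = 866 per group

n = (z_α + z_β)² · [p₁(1−p₁) + p₂(1−p₂)] / (p₁ − p₂)²
  = (1.282 + 1.282)² · (0.64·0.36 + 0.58·0.42) / (0.06)²
  = (2.564)² · (0.2304 + 0.2436) / 0.0036
  = 6.5741 · 0.4740 / 0.0036
  = 865.59
Round up → n = 866 per group.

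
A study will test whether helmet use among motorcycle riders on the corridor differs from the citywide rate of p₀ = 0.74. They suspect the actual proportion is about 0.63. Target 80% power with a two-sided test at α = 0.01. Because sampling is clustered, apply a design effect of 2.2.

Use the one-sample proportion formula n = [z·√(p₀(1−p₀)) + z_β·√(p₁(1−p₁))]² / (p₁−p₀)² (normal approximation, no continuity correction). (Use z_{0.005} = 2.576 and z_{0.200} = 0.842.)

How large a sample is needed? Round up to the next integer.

n = [z_{α/2}·√(p₀q₀) + z_β·√(p₁q₁)]² / (p₁ − p₀)²
  = [2.576·√(0.74·0.26) + 0.842·√(0.63·0.37)]² / (-0.11)²
  = [2.576·0.4386 + 0.842·0.4828]² / 0.0121
  = [1.5364]² / 0.0121
  = 195.10
Design effect: 2.2 × 195.10 = 429.21.
Round up → n = 430.

n = 430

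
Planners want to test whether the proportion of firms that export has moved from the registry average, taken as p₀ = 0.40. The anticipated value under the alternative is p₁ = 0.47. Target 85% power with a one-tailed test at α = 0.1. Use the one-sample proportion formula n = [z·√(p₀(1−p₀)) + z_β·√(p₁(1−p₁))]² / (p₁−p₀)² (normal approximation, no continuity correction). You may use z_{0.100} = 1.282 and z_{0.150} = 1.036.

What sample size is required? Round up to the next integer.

n = 268

n = [z_α·√(p₀q₀) + z_β·√(p₁q₁)]² / (p₁ − p₀)²
  = [1.282·√(0.40·0.60) + 1.036·√(0.47·0.53)]² / (0.07)²
  = [1.282·0.4899 + 1.036·0.4991]² / 0.0049
  = [1.1451]² / 0.0049
  = 267.61
Round up → n = 268.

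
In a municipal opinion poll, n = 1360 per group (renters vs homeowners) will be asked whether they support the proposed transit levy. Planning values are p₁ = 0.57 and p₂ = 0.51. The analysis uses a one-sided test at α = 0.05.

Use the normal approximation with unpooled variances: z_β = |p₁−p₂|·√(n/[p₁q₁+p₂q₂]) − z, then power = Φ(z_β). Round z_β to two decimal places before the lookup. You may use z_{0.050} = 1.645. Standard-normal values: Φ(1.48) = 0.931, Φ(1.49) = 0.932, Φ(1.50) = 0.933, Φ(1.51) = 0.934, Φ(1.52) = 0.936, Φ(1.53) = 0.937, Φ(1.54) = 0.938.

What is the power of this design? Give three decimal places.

Power ≈ 0.933

z_β = |p₁−p₂|·√(n/[p₁q₁+p₂q₂]) − z_α
    = 0.06 · √(1360/0.4950) − 1.645
    = 0.06 · 52.4164 − 1.645
    = 3.1450 − 1.645 = 1.5000 → 1.50
Power = Φ(1.50) = 0.933.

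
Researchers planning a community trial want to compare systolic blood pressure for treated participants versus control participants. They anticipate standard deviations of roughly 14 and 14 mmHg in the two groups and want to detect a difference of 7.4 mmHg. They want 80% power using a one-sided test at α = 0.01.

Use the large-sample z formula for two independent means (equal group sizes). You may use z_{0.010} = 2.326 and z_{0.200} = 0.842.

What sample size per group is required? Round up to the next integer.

n = (z_α + z_β)² · (σ₁² + σ₂²) / δ²
  = (2.326 + 0.842)² · (14² + 14² = 392) / 7.4²
  = 10.0362 · 392 / 54.76
  = 71.84
Round up → n = 72 per group.

n = 72 per group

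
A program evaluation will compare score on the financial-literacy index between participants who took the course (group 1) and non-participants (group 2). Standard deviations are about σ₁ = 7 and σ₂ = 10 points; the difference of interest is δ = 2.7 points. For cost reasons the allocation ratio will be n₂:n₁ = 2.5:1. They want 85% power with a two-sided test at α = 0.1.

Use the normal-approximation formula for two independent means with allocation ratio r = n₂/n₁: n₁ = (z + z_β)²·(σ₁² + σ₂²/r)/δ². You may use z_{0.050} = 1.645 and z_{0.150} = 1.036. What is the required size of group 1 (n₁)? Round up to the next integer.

n₁ = 88

n₁ = (z_{α/2} + z_β)² · (σ₁² + σ₂²/r) / δ²
   = (1.645 + 1.036)² · (7² + 10²/2.5) / 2.7²
   = 7.1878 · (49 + 40) / 7.29
   = 7.1878 · 89 / 7.29
   = 87.75
Round up → n₁ = 88; n₂ = r·n₁ = 2.5 × 88 = 220.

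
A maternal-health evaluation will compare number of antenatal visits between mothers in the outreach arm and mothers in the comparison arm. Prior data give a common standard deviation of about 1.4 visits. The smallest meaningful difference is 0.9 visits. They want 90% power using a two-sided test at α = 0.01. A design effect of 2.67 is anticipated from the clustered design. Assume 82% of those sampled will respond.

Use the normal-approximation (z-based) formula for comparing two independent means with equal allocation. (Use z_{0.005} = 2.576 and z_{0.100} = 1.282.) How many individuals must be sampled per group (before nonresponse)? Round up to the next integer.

n = 235 per group

n = (z_{α/2} + z_β)² · (σ₁² + σ₂²) / δ²
  = (2.576 + 1.282)² · (2·1.4² = 3.92) / 0.9²
  = 14.8842 · 3.92 / 0.81
  = 72.03
Design effect: 2.67 × 72.03 = 192.33.
Adjust for 82% response: 192.33 / 0.82 = 234.54.
Round up → n = 235 per group.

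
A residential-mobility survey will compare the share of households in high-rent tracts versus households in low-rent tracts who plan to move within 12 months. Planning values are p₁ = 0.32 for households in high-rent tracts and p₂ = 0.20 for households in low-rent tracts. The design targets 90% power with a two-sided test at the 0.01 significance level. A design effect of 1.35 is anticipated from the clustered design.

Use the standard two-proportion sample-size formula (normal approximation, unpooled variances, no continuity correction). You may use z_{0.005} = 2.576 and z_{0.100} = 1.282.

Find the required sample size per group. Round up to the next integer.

n = (z_{α/2} + z_β)² · [p₁(1−p₁) + p₂(1−p₂)] / (p₁ − p₂)²
  = (2.576 + 1.282)² · (0.32·0.68 + 0.20·0.80) / (0.12)²
  = (3.858)² · (0.2176 + 0.1600) / 0.0144
  = 14.8842 · 0.3776 / 0.0144
  = 390.30
Design effect: 1.35 × 390.30 = 526.90.
Round up → n = 527 per group.

n = 527 per group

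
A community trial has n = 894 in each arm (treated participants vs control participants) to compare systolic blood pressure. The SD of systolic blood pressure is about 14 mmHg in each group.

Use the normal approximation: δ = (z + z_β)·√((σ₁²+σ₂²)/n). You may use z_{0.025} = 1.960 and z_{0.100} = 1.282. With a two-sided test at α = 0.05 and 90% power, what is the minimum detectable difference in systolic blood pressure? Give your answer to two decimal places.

δ = (z_{α/2} + z_β) · √((σ₁²+σ₂²)/n)
  = (1.960 + 1.282) · √(392/894)
  = 3.242 · √0.43848
  = 3.242 · 0.6622
  = 2.1468

Minimum detectable difference ≈ 2.15 mmHg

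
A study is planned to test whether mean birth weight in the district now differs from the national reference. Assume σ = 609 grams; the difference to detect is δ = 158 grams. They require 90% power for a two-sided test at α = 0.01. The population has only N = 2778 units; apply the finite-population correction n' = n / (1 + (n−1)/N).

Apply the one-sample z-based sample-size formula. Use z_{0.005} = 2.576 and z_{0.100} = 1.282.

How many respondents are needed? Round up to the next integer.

n = (z_{α/2} + z_β)² · σ² / δ²
  = (2.576 + 1.282)² · 609² / 158²
  = 14.8842 · 370881 / 24964
  = 221.13
Finite-population correction (N = 2778): 221.13 / (1 + (221.13 − 1)/2778) = 204.89.
Round up → n = 205.

n = 205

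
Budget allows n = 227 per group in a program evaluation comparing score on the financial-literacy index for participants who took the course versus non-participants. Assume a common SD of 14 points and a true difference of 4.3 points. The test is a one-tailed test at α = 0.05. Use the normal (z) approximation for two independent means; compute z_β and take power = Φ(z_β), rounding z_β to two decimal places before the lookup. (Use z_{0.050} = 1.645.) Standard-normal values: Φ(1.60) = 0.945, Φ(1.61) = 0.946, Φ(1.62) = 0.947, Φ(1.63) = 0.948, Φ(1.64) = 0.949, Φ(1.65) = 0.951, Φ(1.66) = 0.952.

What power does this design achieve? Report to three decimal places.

z_β = δ·√(n/(σ₁²+σ₂²)) − z_α
    = 4.3 · √(227/392) − 1.645
    = 4.3 · 0.76097 − 1.645
    = 3.2722 − 1.645 = 1.6272 → 1.63
Power = Φ(1.63) = 0.948.

Power ≈ 0.948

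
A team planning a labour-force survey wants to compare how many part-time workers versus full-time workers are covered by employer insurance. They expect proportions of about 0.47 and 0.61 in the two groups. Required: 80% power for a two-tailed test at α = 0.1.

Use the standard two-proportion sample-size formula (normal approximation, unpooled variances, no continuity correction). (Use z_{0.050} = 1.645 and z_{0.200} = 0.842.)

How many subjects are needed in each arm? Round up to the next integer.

n = (z_{α/2} + z_β)² · [p₁(1−p₁) + p₂(1−p₂)] / (p₁ − p₂)²
  = (1.645 + 0.842)² · (0.47·0.53 + 0.61·0.39) / (-0.14)²
  = (2.487)² · (0.2491 + 0.2379) / 0.0196
  = 6.1852 · 0.4870 / 0.0196
  = 153.68
Round up → n = 154 per group.

n = 154 per group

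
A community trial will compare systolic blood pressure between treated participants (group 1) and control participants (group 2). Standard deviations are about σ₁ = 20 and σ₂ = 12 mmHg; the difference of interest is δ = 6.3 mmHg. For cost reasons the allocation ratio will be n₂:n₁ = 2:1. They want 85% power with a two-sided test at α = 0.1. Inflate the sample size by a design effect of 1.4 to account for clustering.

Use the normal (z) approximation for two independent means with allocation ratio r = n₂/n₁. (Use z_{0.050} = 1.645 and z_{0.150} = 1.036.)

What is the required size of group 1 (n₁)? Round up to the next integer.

n₁ = (z_{α/2} + z_β)² · (σ₁² + σ₂²/r) / δ²
   = (1.645 + 1.036)² · (20² + 12²/2) / 6.3²
   = 7.1878 · (400 + 72) / 39.69
   = 7.1878 · 472 / 39.69
   = 85.48
Design effect: 1.4 × 85.48 = 119.67.
Round up → n₁ = 120; n₂ = r·n₁ = 2 × 120 = 240.

n₁ = 120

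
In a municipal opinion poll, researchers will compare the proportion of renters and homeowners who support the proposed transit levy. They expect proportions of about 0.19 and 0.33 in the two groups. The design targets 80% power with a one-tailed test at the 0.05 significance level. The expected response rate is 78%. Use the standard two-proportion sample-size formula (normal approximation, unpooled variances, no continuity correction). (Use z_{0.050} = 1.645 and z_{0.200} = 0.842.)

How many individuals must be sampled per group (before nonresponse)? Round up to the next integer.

n = (z_α + z_β)² · [p₁(1−p₁) + p₂(1−p₂)] / (p₁ − p₂)²
  = (1.645 + 0.842)² · (0.19·0.81 + 0.33·0.67) / (-0.14)²
  = (2.487)² · (0.1539 + 0.2211) / 0.0196
  = 6.1852 · 0.3750 / 0.0196
  = 118.34
Adjust for 78% response: 118.34 / 0.78 = 151.72.
Round up → n = 152 per group.

n = 152 per group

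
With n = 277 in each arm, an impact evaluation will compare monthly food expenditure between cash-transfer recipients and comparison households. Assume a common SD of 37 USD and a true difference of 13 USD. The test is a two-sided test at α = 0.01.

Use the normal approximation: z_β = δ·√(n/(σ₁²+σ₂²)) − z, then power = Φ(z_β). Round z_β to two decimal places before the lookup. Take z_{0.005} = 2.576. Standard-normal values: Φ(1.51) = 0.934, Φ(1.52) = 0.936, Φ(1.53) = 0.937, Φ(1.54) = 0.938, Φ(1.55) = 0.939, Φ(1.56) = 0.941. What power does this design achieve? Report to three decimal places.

z_β = δ·√(n/(σ₁²+σ₂²)) − z_{α/2}
    = 13 · √(277/2738) − 2.576
    = 13 · 0.31807 − 2.576
    = 4.1349 − 2.576 = 1.5589 → 1.56
Power = Φ(1.56) = 0.941.

Power ≈ 0.941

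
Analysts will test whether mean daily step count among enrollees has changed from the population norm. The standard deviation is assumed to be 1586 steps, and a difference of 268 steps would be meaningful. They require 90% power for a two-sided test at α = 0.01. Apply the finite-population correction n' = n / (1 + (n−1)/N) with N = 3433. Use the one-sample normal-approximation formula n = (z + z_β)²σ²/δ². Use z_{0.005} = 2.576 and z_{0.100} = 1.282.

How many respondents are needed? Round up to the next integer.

n = 453

n = (z_{α/2} + z_β)² · σ² / δ²
  = (2.576 + 1.282)² · 1586² / 268²
  = 14.8842 · 2515396 / 71824
  = 521.27
Finite-population correction (N = 3433): 521.27 / (1 + (521.27 − 1)/3433) = 452.67.
Round up → n = 453.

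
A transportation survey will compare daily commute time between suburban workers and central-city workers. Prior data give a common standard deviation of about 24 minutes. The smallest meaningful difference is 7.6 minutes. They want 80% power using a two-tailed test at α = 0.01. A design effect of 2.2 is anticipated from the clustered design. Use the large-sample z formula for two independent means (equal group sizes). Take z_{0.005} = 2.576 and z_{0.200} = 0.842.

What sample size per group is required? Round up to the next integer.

n = 513 per group

n = (z_{α/2} + z_β)² · (σ₁² + σ₂²) / δ²
  = (2.576 + 0.842)² · (2·24² = 1152) / 7.6²
  = 11.6827 · 1152 / 57.76
  = 233.01
Design effect: 2.2 × 233.01 = 512.62.
Round up → n = 513 per group.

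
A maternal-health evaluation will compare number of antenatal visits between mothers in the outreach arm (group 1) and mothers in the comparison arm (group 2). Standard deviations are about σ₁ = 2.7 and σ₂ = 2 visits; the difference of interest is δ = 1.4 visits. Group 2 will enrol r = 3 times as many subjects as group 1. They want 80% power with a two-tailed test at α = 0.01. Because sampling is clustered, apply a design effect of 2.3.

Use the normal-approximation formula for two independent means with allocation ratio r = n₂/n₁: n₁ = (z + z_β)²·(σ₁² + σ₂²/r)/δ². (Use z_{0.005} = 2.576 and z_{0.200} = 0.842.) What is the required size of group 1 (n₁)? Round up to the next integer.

n₁ = 119

n₁ = (z_{α/2} + z_β)² · (σ₁² + σ₂²/r) / δ²
   = (2.576 + 0.842)² · (2.7² + 2²/3) / 1.4²
   = 11.6827 · (7.29 + 1.3333) / 1.96
   = 11.6827 · 8.6233 / 1.96
   = 51.40
Design effect: 2.3 × 51.40 = 118.22.
Round up → n₁ = 119; n₂ = r·n₁ = 3 × 119 = 357.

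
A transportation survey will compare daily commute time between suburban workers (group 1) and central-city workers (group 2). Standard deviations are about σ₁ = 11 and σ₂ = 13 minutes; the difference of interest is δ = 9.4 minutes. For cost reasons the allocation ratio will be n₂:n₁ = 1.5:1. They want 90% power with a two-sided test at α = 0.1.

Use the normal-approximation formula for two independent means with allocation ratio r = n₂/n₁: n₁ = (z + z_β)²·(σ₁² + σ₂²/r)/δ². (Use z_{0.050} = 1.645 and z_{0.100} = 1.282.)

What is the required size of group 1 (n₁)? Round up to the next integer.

n₁ = (z_{α/2} + z_β)² · (σ₁² + σ₂²/r) / δ²
   = (1.645 + 1.282)² · (11² + 13²/1.5) / 9.4²
   = 8.5673 · (121 + 112.6667) / 88.36
   = 8.5673 · 233.6667 / 88.36
   = 22.66
Round up → n₁ = 23; n₂ = r·n₁ = 1.5 × 23 = 35.

n₁ = 23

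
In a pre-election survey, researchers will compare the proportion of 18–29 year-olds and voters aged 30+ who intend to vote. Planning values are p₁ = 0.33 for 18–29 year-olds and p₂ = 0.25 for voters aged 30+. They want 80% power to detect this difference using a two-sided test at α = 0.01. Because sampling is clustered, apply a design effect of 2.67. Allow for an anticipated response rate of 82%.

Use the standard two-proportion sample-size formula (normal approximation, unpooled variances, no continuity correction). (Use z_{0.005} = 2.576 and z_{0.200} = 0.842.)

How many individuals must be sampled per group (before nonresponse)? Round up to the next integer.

n = 2429 per group

n = (z_{α/2} + z_β)² · [p₁(1−p₁) + p₂(1−p₂)] / (p₁ − p₂)²
  = (2.576 + 0.842)² · (0.33·0.67 + 0.25·0.75) / (0.08)²
  = (3.418)² · (0.2211 + 0.1875) / 0.0064
  = 11.6827 · 0.4086 / 0.0064
  = 745.87
Design effect: 2.67 × 745.87 = 1991.47.
Adjust for 82% response: 1991.47 / 0.82 = 2428.62.
Round up → n = 2429 per group.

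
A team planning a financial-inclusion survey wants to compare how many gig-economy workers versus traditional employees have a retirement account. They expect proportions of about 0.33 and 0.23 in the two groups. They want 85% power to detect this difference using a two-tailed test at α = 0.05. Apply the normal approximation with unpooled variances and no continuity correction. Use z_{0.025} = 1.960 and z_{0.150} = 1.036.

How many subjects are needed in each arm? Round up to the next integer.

n = (z_{α/2} + z_β)² · [p₁(1−p₁) + p₂(1−p₂)] / (p₁ − p₂)²
  = (1.960 + 1.036)² · (0.33·0.67 + 0.23·0.77) / (0.10)²
  = (2.996)² · (0.2211 + 0.1771) / 0.0100
  = 8.9760 · 0.3982 / 0.0100
  = 357.42
Round up → n = 358 per group.

n = 358 per group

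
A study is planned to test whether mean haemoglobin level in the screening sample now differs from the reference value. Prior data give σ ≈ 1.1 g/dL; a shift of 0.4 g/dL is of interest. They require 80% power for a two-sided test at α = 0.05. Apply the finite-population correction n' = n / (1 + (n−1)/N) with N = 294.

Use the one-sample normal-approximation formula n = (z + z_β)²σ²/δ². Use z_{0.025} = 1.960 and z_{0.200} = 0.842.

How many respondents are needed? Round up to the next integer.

n = 50

n = (z_{α/2} + z_β)² · σ² / δ²
  = (1.960 + 0.842)² · 1.1² / 0.4²
  = 7.8512 · 1.21 / 0.16
  = 59.37
Finite-population correction (N = 294): 59.37 / (1 + (59.37 − 1)/294) = 49.54.
Round up → n = 50.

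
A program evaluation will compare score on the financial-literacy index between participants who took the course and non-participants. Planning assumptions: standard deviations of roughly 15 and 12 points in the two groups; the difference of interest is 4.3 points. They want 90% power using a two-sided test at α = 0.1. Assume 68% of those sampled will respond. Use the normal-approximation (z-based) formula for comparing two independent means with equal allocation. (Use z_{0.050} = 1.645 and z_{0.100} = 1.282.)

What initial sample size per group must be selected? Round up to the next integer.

n = (z_{α/2} + z_β)² · (σ₁² + σ₂²) / δ²
  = (1.645 + 1.282)² · (15² + 12² = 369) / 4.3²
  = 8.5673 · 369 / 18.49
  = 170.98
Adjust for 68% response: 170.98 / 0.68 = 251.44.
Round up → n = 252 per group.

n = 252 per group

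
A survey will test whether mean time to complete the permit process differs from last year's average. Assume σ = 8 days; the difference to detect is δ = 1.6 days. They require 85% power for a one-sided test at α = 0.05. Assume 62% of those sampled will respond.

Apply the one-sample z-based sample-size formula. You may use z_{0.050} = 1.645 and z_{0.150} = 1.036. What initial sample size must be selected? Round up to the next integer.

n = 290

n = (z_α + z_β)² · σ² / δ²
  = (1.645 + 1.036)² · 8² / 1.6²
  = 7.1878 · 64 / 2.56
  = 179.69
Adjust for 62% response: 179.69 / 0.62 = 289.83.
Round up → n = 290.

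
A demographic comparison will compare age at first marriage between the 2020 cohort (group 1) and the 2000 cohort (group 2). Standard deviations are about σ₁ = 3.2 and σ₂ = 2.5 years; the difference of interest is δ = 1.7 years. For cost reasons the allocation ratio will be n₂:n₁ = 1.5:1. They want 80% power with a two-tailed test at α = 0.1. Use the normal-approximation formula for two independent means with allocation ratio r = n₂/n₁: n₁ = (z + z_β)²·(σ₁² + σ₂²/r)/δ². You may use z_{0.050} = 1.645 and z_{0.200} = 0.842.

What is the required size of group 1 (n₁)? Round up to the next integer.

n₁ = 31

n₁ = (z_{α/2} + z_β)² · (σ₁² + σ₂²/r) / δ²
   = (1.645 + 0.842)² · (3.2² + 2.5²/1.5) / 1.7²
   = 6.1852 · (10.24 + 4.1667) / 2.89
   = 6.1852 · 14.4067 / 2.89
   = 30.83
Round up → n₁ = 31; n₂ = r·n₁ = 1.5 × 31 = 47.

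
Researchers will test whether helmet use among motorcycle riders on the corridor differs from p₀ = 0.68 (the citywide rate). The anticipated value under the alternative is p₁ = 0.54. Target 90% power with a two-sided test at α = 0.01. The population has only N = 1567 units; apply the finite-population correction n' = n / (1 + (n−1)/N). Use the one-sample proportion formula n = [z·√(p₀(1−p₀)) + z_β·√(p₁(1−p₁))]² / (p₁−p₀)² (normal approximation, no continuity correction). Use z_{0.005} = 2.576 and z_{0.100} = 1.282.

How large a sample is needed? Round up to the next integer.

n = [z_{α/2}·√(p₀q₀) + z_β·√(p₁q₁)]² / (p₁ − p₀)²
  = [2.576·√(0.68·0.32) + 1.282·√(0.54·0.46)]² / (-0.14)²
  = [2.576·0.4665 + 1.282·0.4984]² / 0.0196
  = [1.8406]² / 0.0196
  = 172.85
Finite-population correction (N = 1567): 172.85 / (1 + (172.85 − 1)/1567) = 155.76.
Round up → n = 156.

n = 156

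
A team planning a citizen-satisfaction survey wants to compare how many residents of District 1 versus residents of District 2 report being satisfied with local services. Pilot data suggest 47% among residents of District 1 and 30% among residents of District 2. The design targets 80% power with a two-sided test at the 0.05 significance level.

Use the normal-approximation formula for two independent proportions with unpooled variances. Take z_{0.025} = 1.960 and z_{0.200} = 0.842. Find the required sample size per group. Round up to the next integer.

n = 125 per group

n = (z_{α/2} + z_β)² · [p₁(1−p₁) + p₂(1−p₂)] / (p₁ − p₂)²
  = (1.960 + 0.842)² · (0.47·0.53 + 0.30·0.70) / (0.17)²
  = (2.802)² · (0.2491 + 0.2100) / 0.0289
  = 7.8512 · 0.4591 / 0.0289
  = 124.72
Round up → n = 125 per group.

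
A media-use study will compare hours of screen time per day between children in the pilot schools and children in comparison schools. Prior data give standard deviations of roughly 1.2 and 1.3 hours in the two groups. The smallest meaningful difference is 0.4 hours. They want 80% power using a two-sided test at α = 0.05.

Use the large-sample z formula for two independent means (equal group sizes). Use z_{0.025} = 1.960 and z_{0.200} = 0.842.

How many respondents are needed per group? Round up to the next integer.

n = (z_{α/2} + z_β)² · (σ₁² + σ₂²) / δ²
  = (1.960 + 0.842)² · (1.2² + 1.3² = 3.13) / 0.4²
  = 7.8512 · 3.13 / 0.16
  = 153.59
Round up → n = 154 per group.

n = 154 per group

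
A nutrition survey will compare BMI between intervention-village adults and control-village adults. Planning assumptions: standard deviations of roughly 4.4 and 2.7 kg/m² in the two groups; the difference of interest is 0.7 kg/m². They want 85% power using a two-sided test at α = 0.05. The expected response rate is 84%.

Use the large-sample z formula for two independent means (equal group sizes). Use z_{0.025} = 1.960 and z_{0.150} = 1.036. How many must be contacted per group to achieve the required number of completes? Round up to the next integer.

n = 582 per group

n = (z_{α/2} + z_β)² · (σ₁² + σ₂²) / δ²
  = (1.960 + 1.036)² · (4.4² + 2.7² = 26.65) / 0.7²
  = 8.9760 · 26.65 / 0.49
  = 488.19
Adjust for 84% response: 488.19 / 0.84 = 581.17.
Round up → n = 582 per group.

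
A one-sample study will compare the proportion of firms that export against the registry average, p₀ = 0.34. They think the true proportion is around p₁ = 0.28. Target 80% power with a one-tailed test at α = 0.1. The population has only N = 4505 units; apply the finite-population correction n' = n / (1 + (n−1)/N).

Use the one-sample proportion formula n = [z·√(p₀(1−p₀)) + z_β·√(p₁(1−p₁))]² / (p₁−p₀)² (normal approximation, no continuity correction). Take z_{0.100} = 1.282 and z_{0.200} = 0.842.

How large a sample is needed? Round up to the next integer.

n = [z_α·√(p₀q₀) + z_β·√(p₁q₁)]² / (p₁ − p₀)²
  = [1.282·√(0.34·0.66) + 0.842·√(0.28·0.72)]² / (-0.06)²
  = [1.282·0.4737 + 0.842·0.4490]² / 0.0036
  = [0.9854]² / 0.0036
  = 269.70
Finite-population correction (N = 4505): 269.70 / (1 + (269.70 − 1)/4505) = 254.52.
Round up → n = 255.

n = 255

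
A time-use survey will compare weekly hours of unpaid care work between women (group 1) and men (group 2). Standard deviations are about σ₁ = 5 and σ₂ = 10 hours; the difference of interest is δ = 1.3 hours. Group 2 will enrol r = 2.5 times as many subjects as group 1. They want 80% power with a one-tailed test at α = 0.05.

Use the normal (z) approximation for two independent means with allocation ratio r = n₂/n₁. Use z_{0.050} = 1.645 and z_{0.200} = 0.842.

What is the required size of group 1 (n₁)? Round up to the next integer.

n₁ = (z_α + z_β)² · (σ₁² + σ₂²/r) / δ²
   = (1.645 + 0.842)² · (5² + 10²/2.5) / 1.3²
   = 6.1852 · (25 + 40) / 1.69
   = 6.1852 · 65 / 1.69
   = 237.89
Round up → n₁ = 238; n₂ = r·n₁ = 2.5 × 238 = 595.

n₁ = 238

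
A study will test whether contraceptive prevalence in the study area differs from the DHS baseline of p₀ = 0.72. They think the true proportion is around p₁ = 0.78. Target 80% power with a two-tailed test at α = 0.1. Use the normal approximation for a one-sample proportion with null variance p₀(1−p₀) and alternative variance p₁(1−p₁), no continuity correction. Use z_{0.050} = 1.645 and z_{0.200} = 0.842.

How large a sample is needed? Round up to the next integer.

n = [z_{α/2}·√(p₀q₀) + z_β·√(p₁q₁)]² / (p₁ − p₀)²
  = [1.645·√(0.72·0.28) + 0.842·√(0.78·0.22)]² / (0.06)²
  = [1.645·0.4490 + 0.842·0.4142]² / 0.0036
  = [1.0874]² / 0.0036
  = 328.45
Round up → n = 329.

n = 329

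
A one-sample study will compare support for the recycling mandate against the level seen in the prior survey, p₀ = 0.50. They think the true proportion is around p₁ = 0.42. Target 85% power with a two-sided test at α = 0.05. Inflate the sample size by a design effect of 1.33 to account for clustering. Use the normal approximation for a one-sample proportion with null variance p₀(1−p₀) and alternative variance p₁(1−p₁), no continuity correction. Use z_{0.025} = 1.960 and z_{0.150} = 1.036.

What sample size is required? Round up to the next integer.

n = [z_{α/2}·√(p₀q₀) + z_β·√(p₁q₁)]² / (p₁ − p₀)²
  = [1.960·√(0.50·0.50) + 1.036·√(0.42·0.58)]² / (-0.08)²
  = [1.960·0.5000 + 1.036·0.4936]² / 0.0064
  = [1.4913]² / 0.0064
  = 347.51
Design effect: 1.33 × 347.51 = 462.19.
Round up → n = 463.

n = 463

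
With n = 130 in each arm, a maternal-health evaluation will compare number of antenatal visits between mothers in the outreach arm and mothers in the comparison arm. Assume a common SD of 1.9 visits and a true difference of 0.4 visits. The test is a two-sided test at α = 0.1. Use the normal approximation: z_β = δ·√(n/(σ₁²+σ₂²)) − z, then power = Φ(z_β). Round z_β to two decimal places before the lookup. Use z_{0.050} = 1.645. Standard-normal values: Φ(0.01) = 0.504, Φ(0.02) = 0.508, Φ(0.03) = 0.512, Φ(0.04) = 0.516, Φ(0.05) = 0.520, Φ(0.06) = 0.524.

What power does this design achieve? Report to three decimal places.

z_β = δ·√(n/(σ₁²+σ₂²)) − z_{α/2}
    = 0.4 · √(130/7.22) − 1.645
    = 0.4 · 4.24329 − 1.645
    = 1.6973 − 1.645 = 0.0523 → 0.05
Power = Φ(0.05) = 0.520.

Power ≈ 0.520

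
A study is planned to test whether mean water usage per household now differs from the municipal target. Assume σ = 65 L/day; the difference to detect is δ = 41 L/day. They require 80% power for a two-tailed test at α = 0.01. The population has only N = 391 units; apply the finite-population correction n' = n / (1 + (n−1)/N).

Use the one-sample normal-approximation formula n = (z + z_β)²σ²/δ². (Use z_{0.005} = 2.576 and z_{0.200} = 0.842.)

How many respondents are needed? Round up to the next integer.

n = (z_{α/2} + z_β)² · σ² / δ²
  = (2.576 + 0.842)² · 65² / 41²
  = 11.6827 · 4225 / 1681
  = 29.36
Finite-population correction (N = 391): 29.36 / (1 + (29.36 − 1)/391) = 27.38.
Round up → n = 28.

n = 28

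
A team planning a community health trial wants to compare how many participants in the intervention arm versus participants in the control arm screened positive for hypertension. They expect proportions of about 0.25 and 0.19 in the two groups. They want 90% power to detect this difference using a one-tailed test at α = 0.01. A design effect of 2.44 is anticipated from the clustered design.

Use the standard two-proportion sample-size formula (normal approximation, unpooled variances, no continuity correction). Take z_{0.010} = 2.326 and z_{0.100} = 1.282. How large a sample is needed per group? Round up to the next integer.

n = 3013 per group

n = (z_α + z_β)² · [p₁(1−p₁) + p₂(1−p₂)] / (p₁ − p₂)²
  = (2.326 + 1.282)² · (0.25·0.75 + 0.19·0.81) / (0.06)²
  = (3.608)² · (0.1875 + 0.1539) / 0.0036
  = 13.0177 · 0.3414 / 0.0036
  = 1234.51
Design effect: 2.44 × 1234.51 = 3012.20.
Round up → n = 3013 per group.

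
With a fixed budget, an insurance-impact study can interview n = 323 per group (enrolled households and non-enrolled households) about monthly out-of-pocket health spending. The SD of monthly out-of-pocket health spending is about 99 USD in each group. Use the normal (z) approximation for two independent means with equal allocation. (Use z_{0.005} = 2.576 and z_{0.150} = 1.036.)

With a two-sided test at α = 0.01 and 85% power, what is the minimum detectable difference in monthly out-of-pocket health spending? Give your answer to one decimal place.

δ = (z_{α/2} + z_β) · √((σ₁²+σ₂²)/n)
  = (2.576 + 1.036) · √(19602/323)
  = 3.612 · √60.6873
  = 3.612 · 7.7902
  = 28.1382

Minimum detectable difference ≈ 28.1 USD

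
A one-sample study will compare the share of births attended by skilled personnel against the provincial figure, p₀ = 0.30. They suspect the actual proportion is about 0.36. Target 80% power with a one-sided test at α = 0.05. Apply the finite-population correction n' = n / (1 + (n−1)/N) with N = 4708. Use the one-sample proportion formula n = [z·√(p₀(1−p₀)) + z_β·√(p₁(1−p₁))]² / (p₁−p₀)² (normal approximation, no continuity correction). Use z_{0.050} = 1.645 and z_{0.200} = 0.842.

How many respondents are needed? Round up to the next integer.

n = [z_α·√(p₀q₀) + z_β·√(p₁q₁)]² / (p₁ − p₀)²
  = [1.645·√(0.30·0.70) + 0.842·√(0.36·0.64)]² / (0.06)²
  = [1.645·0.4583 + 0.842·0.4800]² / 0.0036
  = [1.1580]² / 0.0036
  = 372.49
Finite-population correction (N = 4708): 372.49 / (1 + (372.49 − 1)/4708) = 345.24.
Round up → n = 346.

n = 346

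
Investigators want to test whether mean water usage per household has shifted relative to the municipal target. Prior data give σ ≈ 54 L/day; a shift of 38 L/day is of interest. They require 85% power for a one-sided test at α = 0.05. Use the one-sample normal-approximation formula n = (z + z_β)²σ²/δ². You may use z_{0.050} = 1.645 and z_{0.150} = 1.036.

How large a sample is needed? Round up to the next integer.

n = (z_α + z_β)² · σ² / δ²
  = (1.645 + 1.036)² · 54² / 38²
  = 7.1878 · 2916 / 1444
  = 14.51
Round up → n = 15.

n = 15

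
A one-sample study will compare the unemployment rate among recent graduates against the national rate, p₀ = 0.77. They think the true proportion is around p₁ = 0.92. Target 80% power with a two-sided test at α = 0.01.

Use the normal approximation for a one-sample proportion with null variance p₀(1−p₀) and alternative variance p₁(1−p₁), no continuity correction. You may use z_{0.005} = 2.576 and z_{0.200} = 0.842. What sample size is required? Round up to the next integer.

n = 77

n = [z_{α/2}·√(p₀q₀) + z_β·√(p₁q₁)]² / (p₁ − p₀)²
  = [2.576·√(0.77·0.23) + 0.842·√(0.92·0.08)]² / (0.15)²
  = [2.576·0.4208 + 0.842·0.2713]² / 0.0225
  = [1.3125]² / 0.0225
  = 76.56
Round up → n = 77.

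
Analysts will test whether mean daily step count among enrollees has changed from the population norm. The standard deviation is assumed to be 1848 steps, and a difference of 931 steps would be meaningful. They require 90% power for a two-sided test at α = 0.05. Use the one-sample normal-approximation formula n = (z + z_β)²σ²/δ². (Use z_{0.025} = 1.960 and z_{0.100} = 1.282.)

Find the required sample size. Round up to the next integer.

n = 42

n = (z_{α/2} + z_β)² · σ² / δ²
  = (1.960 + 1.282)² · 1848² / 931²
  = 10.5106 · 3415104 / 866761
  = 41.41
Round up → n = 42.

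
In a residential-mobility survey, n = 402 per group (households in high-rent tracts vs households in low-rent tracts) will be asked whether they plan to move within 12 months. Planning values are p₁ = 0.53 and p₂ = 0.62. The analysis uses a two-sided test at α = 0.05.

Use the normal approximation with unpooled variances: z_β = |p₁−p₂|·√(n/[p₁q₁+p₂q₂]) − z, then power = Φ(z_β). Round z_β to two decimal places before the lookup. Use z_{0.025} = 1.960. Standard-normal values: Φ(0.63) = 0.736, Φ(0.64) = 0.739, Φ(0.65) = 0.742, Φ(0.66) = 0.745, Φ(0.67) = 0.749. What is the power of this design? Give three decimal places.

Power ≈ 0.736

z_β = |p₁−p₂|·√(n/[p₁q₁+p₂q₂]) − z_{α/2}
    = 0.09 · √(402/0.4847) − 1.960
    = 0.09 · 28.7989 − 1.960
    = 2.5919 − 1.960 = 0.6319 → 0.63
Power = Φ(0.63) = 0.736.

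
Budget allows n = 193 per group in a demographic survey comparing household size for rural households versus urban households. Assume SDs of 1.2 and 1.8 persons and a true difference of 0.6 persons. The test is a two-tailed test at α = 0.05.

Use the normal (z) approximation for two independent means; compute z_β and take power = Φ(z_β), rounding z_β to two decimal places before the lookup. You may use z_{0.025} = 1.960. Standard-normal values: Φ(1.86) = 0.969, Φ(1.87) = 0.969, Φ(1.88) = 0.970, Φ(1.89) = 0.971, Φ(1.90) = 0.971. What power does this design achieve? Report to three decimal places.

z_β = δ·√(n/(σ₁²+σ₂²)) − z_{α/2}
    = 0.6 · √(193/4.68) − 1.960
    = 0.6 · 6.42178 − 1.960
    = 3.8531 − 1.960 = 1.8931 → 1.89
Power = Φ(1.89) = 0.971.

Power ≈ 0.971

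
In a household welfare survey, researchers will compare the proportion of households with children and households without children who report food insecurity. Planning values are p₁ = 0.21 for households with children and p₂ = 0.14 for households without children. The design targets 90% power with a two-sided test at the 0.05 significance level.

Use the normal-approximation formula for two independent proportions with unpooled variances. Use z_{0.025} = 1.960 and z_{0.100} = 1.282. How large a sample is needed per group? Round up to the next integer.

n = 615 per group

n = (z_{α/2} + z_β)² · [p₁(1−p₁) + p₂(1−p₂)] / (p₁ − p₂)²
  = (1.960 + 1.282)² · (0.21·0.79 + 0.14·0.86) / (0.07)²
  = (3.242)² · (0.1659 + 0.1204) / 0.0049
  = 10.5106 · 0.2863 / 0.0049
  = 614.12
Round up → n = 615 per group.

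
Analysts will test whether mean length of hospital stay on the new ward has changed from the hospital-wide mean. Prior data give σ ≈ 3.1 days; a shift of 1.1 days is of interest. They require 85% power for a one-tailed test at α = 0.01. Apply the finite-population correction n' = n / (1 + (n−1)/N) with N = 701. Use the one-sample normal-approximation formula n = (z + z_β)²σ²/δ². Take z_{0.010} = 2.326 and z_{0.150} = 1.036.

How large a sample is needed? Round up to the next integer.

n = (z_α + z_β)² · σ² / δ²
  = (2.326 + 1.036)² · 3.1² / 1.1²
  = 11.3030 · 9.61 / 1.21
  = 89.77
Finite-population correction (N = 701): 89.77 / (1 + (89.77 − 1)/701) = 79.68.
Round up → n = 80.

n = 80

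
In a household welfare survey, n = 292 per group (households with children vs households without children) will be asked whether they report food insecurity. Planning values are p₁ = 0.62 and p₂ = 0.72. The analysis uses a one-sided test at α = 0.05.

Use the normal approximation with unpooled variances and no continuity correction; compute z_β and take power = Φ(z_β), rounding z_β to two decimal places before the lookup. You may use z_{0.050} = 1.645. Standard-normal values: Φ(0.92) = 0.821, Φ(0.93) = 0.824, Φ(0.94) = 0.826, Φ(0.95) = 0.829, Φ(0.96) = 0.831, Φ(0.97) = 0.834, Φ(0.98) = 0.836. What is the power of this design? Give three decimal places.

z_β = |p₁−p₂|·√(n/[p₁q₁+p₂q₂]) − z_α
    = 0.10 · √(292/0.4372) − 1.645
    = 0.10 · 25.8435 − 1.645
    = 2.5844 − 1.645 = 0.9394 → 0.94
Power = Φ(0.94) = 0.826.

Power ≈ 0.826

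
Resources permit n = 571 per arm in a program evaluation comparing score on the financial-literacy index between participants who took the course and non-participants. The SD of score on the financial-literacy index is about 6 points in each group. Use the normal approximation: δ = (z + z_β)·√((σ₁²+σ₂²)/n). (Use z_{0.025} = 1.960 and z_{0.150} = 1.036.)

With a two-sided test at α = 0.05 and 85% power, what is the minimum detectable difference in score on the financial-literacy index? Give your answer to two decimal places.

Minimum detectable difference ≈ 1.06 points

δ = (z_{α/2} + z_β) · √((σ₁²+σ₂²)/n)
  = (1.960 + 1.036) · √(72/571)
  = 2.996 · √0.12609
  = 2.996 · 0.3551
  = 1.0639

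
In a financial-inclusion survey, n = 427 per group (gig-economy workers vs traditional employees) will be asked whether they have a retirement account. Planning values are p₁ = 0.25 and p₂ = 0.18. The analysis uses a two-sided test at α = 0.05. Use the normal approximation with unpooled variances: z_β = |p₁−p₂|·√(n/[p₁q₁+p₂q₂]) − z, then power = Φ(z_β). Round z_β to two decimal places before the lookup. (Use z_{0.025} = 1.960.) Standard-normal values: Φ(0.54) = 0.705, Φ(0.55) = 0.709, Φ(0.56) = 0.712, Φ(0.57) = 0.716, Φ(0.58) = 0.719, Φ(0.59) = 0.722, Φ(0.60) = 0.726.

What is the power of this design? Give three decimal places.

Power ≈ 0.705

z_β = |p₁−p₂|·√(n/[p₁q₁+p₂q₂]) − z_{α/2}
    = 0.07 · √(427/0.3351) − 1.960
    = 0.07 · 35.6966 − 1.960
    = 2.4988 − 1.960 = 0.5388 → 0.54
Power = Φ(0.54) = 0.705.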